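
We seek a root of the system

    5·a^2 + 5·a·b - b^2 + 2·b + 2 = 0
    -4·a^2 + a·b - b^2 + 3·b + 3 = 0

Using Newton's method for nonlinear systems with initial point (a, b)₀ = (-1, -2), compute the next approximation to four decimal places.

At (-1, -2): F = (9.0000, -9.0000).
Jacobian J = [[10·a + 5·b, 5·a - 2·b + 2], [-8·a + b, a - 2·b + 3]].
At the point, J = [[-20.0000, 1.0000], [6.0000, 6.0000]] (det J = -126.0000).
Solving J·Δ = −F gives Δ = (0.5000, 1.0000).
Then the next iterate is (a, b)₁ = (-0.5000, -1.0000).

(-0.5000, -1.0000)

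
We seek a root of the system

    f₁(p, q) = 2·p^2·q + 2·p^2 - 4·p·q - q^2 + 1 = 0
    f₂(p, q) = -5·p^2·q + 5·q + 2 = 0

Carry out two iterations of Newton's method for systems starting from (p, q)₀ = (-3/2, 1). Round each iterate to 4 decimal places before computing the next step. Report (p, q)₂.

At (-3/2, 1): F = (15.0000, -4.2500).
Jacobian J = [[4·p·q + 4·p - 4·q, 2·p^2 - 4·p - 2·q], [-10·p·q, -5·p^2 + 5]].
At the point, J = [[-16.0000, 8.5000], [15.0000, -6.2500]] (det J = -27.5000).
Solving J·Δ = −F gives Δ = (-2.0955, -5.7091).
Then the next iterate is (p, q)₁ = (-3.5955, -4.7091).
Round to (-3.5955, -4.7091) and repeat: F = (-184.801572, 282.841783), J = [[72.180676, 49.655440], [-169.315690, -59.638101]].
Δ = (0.7369, 2.6505), so (p, q)₂ = (-2.8586, -2.0586).

(-2.8586, -2.0586)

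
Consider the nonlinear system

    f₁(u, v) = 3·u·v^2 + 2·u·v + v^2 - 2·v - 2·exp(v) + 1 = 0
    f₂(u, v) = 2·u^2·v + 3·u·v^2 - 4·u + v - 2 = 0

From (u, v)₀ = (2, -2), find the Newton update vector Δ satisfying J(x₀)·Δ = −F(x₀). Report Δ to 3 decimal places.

(-1.442, 0.502)

At (2, -2): F = (24.72933, -4.000).
Jacobian J = [[3·v^2 + 2·v, 6·u·v + 2·u + 2·v - 2·exp(v) - 2], [4·u·v + 3·v^2 - 4, 2·u^2 + 6·u·v + 1]].
At the point, J = [[8.000, -26.27067], [-8.000, -15.000]] (det J = -330.16536).
Solving J·Δ = −F gives Δ = (-1.442, 0.502).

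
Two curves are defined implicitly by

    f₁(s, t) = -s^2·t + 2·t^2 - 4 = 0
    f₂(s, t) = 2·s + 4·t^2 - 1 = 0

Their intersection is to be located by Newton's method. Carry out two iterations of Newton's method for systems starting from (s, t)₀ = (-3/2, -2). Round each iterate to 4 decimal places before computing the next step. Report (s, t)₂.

(-1.4266, -1.0077)

At (-3/2, -2): F = (8.5000, 12.0000).
Jacobian J = [[-2·s·t, -s^2 + 4·t], [2, 8·t]].
At the point, J = [[-6.0000, -10.2500], [2.0000, -16.0000]] (det J = 116.5000).
Solving J·Δ = −F gives Δ = (0.1116, 0.7639).
Then the next iterate is (s, t)₁ = (-1.3884, -1.2361).
Round to (-1.3884, -1.2361) and repeat: F = (1.438660, 2.334973), J = [[-3.432402, -6.872055], [2.0000, -9.8888]].
Δ = (-0.0382, 0.2284), so (s, t)₂ = (-1.4266, -1.0077).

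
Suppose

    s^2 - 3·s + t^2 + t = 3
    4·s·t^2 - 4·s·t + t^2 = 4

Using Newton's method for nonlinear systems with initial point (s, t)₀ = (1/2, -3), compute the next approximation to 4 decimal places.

(0.1071, -2.4929)

At (1/2, -3): F = (1.7500, 29.0000).
Jacobian J = [[2·s - 3, 2·t + 1], [4·t^2 - 4·t, 8·s·t - 4·s + 2·t]].
At the point, J = [[-2.0000, -5.0000], [48.0000, -20.0000]] (det J = 280.0000).
Solving J·Δ = −F gives Δ = (-0.3929, 0.5071).
Then the next iterate is (s, t)₁ = (0.1071, -2.4929).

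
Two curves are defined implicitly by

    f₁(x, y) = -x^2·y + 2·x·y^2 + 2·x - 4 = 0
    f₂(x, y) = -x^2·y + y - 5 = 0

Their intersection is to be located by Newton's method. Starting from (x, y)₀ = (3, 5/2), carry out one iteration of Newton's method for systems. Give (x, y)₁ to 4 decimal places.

At (3, 5/2): F = (17.0000, -25.0000).
Jacobian J = [[-2·x·y + 2·y^2 + 2, -x^2 + 4·x·y], [-2·x·y, -x^2 + 1]].
At the point, J = [[-0.5000, 21.0000], [-15.0000, -8.0000]] (det J = 319.0000).
Solving J·Δ = −F gives Δ = (-1.2194, -0.8386).
Then the next iterate is (x, y)₁ = (1.7806, 1.6614).

(1.7806, 1.6614)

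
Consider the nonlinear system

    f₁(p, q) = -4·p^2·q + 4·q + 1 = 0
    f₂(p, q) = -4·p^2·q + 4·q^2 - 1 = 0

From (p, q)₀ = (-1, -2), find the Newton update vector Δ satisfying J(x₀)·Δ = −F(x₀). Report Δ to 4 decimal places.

(0.0625, 1.1000)

At (-1, -2): F = (1.0000, 23.0000).
Jacobian J = [[-8·p·q, -4·p^2 + 4], [-8·p·q, -4·p^2 + 8·q]].
At the point, J = [[-16.0000, 0.0000], [-16.0000, -20.0000]] (det J = 320.0000).
Solving J·Δ = −F gives Δ = (0.0625, 1.1000).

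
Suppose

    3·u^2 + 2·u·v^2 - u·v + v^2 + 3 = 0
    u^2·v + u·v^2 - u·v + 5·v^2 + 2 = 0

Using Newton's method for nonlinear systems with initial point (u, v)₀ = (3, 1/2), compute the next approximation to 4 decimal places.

At (3, 1/2): F = (30.2500, 7.0000).
Jacobian J = [[6·u + 2·v^2 - v, 4·u·v - u + 2·v], [2·u·v + v^2 - v, u^2 + 2·u·v - u + 10·v]].
At the point, J = [[18.0000, 4.0000], [2.7500, 14.0000]] (det J = 241.0000).
Solving J·Δ = −F gives Δ = (-1.6411, -0.1776).
Then the next iterate is (u, v)₁ = (1.3589, 0.3224).

(1.3589, 0.3224)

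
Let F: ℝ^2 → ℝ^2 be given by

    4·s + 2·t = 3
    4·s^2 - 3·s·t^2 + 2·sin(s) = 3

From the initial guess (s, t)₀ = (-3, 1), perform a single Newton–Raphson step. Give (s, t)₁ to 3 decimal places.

(-0.557, 2.615)

At (-3, 1): F = (-13.000, 41.71776).
Jacobian J = [[4, 2], [8·s - 3·t^2 + 2·cos(s), -6·s·t]].
At the point, J = [[4.000, 2.000], [-28.97998, 18.000]] (det J = 129.95997).
Solving J·Δ = −F gives Δ = (2.443, 1.615).
Then the next iterate is (s, t)₁ = (-0.557, 2.615).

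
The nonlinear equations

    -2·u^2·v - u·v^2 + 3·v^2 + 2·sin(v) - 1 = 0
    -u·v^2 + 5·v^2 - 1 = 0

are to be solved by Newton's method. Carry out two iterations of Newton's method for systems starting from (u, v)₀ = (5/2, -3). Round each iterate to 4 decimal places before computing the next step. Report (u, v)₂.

(1.6400, -0.6889)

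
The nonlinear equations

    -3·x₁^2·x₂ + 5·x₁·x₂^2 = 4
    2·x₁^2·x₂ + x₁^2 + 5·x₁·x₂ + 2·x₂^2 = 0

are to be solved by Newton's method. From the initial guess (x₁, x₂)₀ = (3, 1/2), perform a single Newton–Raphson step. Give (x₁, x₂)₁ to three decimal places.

(1.260, 0.478)

At (3, 1/2): F = (-13.750, 26.000).
Jacobian J = [[-6·x₁·x₂ + 5·x₂^2, -3·x₁^2 + 10·x₁·x₂], [4·x₁·x₂ + 2·x₁ + 5·x₂, 2·x₁^2 + 5·x₁ + 4·x₂]].
At the point, J = [[-7.750, -12.000], [14.500, 35.000]] (det J = -97.250).
Solving J·Δ = −F gives Δ = (-1.740, -0.022).
Then the next iterate is (x₁, x₂)₁ = (1.260, 0.478).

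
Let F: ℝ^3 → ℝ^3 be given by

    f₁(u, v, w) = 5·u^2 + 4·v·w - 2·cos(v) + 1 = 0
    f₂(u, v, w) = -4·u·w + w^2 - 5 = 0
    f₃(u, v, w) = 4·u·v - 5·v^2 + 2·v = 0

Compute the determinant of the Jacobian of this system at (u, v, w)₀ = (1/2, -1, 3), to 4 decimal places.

J = [[10·u, 4·w + 2·sin(v), 4·v], [-4·w, 0, -4·u + 2·w], [4·v, 4·u - 10·v + 2, 0]].
At the point, J = [[5.0000, 10.317058, -4.0000], [-12.0000, 0.0000, 4.0000], [-4.0000, 14.0000, 0.0000]].
det J = 226.9271.

226.9271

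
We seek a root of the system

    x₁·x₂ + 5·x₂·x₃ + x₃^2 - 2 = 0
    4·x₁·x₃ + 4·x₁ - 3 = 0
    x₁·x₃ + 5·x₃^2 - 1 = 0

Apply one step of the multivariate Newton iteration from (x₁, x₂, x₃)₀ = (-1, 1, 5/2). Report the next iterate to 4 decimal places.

(-0.1416, 0.6390, 1.2543)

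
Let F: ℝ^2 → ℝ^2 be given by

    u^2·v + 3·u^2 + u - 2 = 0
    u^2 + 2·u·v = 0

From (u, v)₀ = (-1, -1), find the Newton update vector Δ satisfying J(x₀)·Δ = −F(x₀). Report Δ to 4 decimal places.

(0.1000, 1.3000)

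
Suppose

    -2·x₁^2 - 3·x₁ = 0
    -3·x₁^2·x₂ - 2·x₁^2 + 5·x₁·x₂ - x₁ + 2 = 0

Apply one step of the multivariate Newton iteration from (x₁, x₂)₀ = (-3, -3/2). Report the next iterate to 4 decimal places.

At (-3, -3/2): F = (-9.0000, 50.0000).
Jacobian J = [[-4·x₁ - 3, 0], [-6·x₁·x₂ - 4·x₁ + 5·x₂ - 1, -3·x₁^2 + 5·x₁]].
At the point, J = [[9.0000, 0.0000], [-23.5000, -42.0000]] (det J = -378.0000).
Solving J·Δ = −F gives Δ = (1.0000, 0.6310).
Then the next iterate is (x₁, x₂)₁ = (-2.0000, -0.8690).

(-2.0000, -0.8690)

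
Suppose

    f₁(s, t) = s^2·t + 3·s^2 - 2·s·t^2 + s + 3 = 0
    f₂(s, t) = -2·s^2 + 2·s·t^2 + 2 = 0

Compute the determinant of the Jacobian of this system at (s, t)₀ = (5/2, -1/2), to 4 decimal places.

J = [[2·s·t + 6·s - 2·t^2 + 1, s^2 - 4·s·t], [-4·s + 2·t^2, 4·s·t]].
At the point, J = [[13.0000, 11.2500], [-9.5000, -5.0000]].
det J = 41.8750.

41.8750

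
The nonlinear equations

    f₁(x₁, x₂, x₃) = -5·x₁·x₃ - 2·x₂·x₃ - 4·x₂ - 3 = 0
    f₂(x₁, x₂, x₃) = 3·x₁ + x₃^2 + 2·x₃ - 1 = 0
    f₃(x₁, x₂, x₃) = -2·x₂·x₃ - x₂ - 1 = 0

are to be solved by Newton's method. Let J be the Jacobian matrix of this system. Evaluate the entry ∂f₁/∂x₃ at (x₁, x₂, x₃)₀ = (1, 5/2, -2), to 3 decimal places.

∂f₁/∂x₃ = -5·x₁ - 2·x₂.
At (1, 5/2, -2) this is -10.000.

-10.000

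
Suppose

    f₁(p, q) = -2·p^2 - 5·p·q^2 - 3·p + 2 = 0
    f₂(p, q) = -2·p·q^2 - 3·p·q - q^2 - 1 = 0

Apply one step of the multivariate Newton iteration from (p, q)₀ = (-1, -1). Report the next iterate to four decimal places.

(2.6667, -1.6667)

At (-1, -1): F = (8.0000, -3.0000).
Jacobian J = [[-4·p - 5·q^2 - 3, -10·p·q], [-2·q^2 - 3·q, -4·p·q - 3·p - 2·q]].
At the point, J = [[-4.0000, -10.0000], [1.0000, 1.0000]] (det J = 6.0000).
Solving J·Δ = −F gives Δ = (3.6667, -0.6667).
Then the next iterate is (p, q)₁ = (2.6667, -1.6667).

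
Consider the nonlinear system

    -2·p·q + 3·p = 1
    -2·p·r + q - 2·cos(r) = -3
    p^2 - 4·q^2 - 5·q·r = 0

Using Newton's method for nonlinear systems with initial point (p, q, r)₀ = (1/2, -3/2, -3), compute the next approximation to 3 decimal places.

(0.190, -1.362, 0.710)

At (1/2, -3/2, -3): F = (2.000, 6.47998, -31.250).
Jacobian J = [[-2·q + 3, -2·p, 0], [-2·r, 1, -2·p + 2·sin(r)], [2·p, -8·q - 5·r, -5·q]].
At the point, J = [[6.000, -1.000, 0.000], [6.000, 1.000, -1.28224], [1.000, 27.000, 7.500]] (det J = 299.00512).
Solving J·Δ = −F gives Δ = (-0.310, 0.138, 3.710).
Then the next iterate is (p, q, r)₁ = (0.190, -1.362, 0.710).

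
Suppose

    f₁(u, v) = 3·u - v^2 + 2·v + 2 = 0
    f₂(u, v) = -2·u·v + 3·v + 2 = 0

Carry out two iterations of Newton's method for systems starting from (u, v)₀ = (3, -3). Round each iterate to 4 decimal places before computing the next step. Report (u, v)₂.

At (3, -3): F = (-4.0000, 11.0000).
Jacobian J = [[3, -2·v + 2], [-2·v, -2·u + 3]].
At the point, J = [[3.0000, 8.0000], [6.0000, -3.0000]] (det J = -57.0000).
Solving J·Δ = −F gives Δ = (-1.3333, 1.0000).
Then the next iterate is (u, v)₁ = (1.6667, -2.0000).
Round to (1.6667, -2.0000) and repeat: F = (-0.9999, 2.6668), J = [[3.0000, 6.0000], [4.0000, -0.3334]].
Δ = (-0.6267, 0.4800), so (u, v)₂ = (1.0400, -1.5200).

(1.0400, -1.5200)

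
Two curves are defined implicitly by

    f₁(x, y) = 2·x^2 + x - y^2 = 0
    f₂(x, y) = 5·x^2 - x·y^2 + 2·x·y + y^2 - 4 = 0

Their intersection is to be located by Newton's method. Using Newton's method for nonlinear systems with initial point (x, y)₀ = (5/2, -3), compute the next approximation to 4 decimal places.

At (5/2, -3): F = (6.0000, -1.2500).
Jacobian J = [[4·x + 1, -2·y], [10·x - y^2 + 2·y, -2·x·y + 2·x + 2·y]].
At the point, J = [[11.0000, 6.0000], [10.0000, 14.0000]] (det J = 94.0000).
Solving J·Δ = −F gives Δ = (-0.9734, 0.7846).
Then the next iterate is (x, y)₁ = (1.5266, -2.2154).

(1.5266, -2.2154)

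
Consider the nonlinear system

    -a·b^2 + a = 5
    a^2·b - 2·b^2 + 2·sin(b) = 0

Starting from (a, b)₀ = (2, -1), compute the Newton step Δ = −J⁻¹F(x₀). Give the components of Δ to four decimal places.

(0.9170, 1.2500)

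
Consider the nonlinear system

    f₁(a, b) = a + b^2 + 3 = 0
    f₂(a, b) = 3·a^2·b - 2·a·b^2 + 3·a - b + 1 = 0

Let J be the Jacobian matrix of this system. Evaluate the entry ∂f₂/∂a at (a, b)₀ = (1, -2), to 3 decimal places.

∂f₂/∂a = 6·a·b - 2·b^2 + 3.
At (1, -2) this is -17.000.

-17.000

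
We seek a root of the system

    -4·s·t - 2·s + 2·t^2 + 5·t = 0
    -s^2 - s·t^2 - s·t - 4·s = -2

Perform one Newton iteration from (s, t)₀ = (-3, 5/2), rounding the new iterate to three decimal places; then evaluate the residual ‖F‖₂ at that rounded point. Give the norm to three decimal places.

At (-3, 5/2): F = (61.000, 31.250).
Jacobian J = [[-4·t - 2, -4·s + 4·t + 5], [-2·s - t^2 - t - 4, -2·s·t - s]].
At the point, J = [[-12.000, 27.000], [-6.750, 18.000]] (det J = -33.750).
Solving J·Δ = −F gives Δ = (7.533, 1.089).
Then the next iterate is (s, t)₁ = (4.533, 3.589).
Re-evaluating at (4.533, 3.589): F = (-30.43491, -111.33824), so ‖F‖₂ = 115.423.

115.423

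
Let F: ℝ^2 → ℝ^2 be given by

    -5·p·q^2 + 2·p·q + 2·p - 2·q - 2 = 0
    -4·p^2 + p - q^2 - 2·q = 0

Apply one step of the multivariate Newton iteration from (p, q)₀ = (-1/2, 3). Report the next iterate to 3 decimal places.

(-0.983, 0.636)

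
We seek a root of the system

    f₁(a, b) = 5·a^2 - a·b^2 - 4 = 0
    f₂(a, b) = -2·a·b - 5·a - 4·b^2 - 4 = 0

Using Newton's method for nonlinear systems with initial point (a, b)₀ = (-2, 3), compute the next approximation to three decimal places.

(-1.348, 1.742)

At (-2, 3): F = (34.000, -18.000).
Jacobian J = [[10·a - b^2, -2·a·b], [-2·b - 5, -2·a - 8·b]].
At the point, J = [[-29.000, 12.000], [-11.000, -20.000]] (det J = 712.000).
Solving J·Δ = −F gives Δ = (0.652, -1.258).
Then the next iterate is (a, b)₁ = (-1.348, 1.742).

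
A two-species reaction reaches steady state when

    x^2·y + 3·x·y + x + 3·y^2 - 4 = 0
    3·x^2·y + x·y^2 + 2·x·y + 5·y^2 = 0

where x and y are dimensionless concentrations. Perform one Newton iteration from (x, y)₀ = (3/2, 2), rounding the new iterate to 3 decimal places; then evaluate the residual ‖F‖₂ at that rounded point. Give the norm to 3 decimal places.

At (3/2, 2): F = (23.000, 45.500).
Jacobian J = [[2·x·y + 3·y + 1, x^2 + 3·x + 6·y], [6·x·y + y^2 + 2·y, 3·x^2 + 2·x·y + 2·x + 10·y]].
At the point, J = [[13.000, 18.750], [26.000, 35.750]] (det J = -22.750).
Solving J·Δ = −F gives Δ = (-1.357, -0.286).
Then the next iterate is (x, y)₁ = (0.143, 1.714).
Re-evaluating at (0.143, 1.714): F = (5.72674, 15.70444), so ‖F‖₂ = 16.716.

16.716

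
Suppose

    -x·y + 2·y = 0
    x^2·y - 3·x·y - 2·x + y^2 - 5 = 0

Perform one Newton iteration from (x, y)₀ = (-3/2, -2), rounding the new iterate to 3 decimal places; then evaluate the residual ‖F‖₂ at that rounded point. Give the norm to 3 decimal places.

4.615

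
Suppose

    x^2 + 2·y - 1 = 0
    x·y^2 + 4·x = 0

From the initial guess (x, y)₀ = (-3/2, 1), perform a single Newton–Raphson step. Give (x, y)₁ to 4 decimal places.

(3.7500, 7.2500)

At (-3/2, 1): F = (3.2500, -7.5000).
Jacobian J = [[2·x, 2], [y^2 + 4, 2·x·y]].
At the point, J = [[-3.0000, 2.0000], [5.0000, -3.0000]] (det J = -1.0000).
Solving J·Δ = −F gives Δ = (5.2500, 6.2500).
Then the next iterate is (x, y)₁ = (3.7500, 7.2500).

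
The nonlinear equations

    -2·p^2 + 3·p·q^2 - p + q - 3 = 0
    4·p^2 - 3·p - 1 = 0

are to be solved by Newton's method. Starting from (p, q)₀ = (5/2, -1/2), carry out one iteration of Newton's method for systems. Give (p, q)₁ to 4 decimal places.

(1.5294, -1.5271)

At (5/2, -1/2): F = (-16.6250, 16.5000).
Jacobian J = [[-4·p + 3·q^2 - 1, 6·p·q + 1], [8·p - 3, 0]].
At the point, J = [[-10.2500, -6.5000], [17.0000, 0.0000]] (det J = 110.5000).
Solving J·Δ = −F gives Δ = (-0.9706, -1.0271).
Then the next iterate is (p, q)₁ = (1.5294, -1.5271).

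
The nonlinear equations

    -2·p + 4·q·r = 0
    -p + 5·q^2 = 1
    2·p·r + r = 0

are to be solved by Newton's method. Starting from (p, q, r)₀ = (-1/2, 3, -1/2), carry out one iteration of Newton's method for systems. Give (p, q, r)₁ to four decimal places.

(-0.5000, 1.5167, -0.3306)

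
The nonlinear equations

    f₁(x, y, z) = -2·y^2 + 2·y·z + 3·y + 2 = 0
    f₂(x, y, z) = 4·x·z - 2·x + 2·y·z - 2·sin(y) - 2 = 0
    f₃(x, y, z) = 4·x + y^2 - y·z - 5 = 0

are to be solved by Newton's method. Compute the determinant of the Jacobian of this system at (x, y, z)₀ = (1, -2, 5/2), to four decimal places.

45.3167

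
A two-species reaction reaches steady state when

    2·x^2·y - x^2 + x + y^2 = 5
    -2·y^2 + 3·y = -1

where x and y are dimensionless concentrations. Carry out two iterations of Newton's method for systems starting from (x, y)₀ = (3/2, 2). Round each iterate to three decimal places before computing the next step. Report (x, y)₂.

(0.708, 1.781)

At (3/2, 2): F = (7.250, -1.000).
Jacobian J = [[4·x·y - 2·x + 1, 2·x^2 + 2·y], [0, -4·y + 3]].
At the point, J = [[10.000, 8.500], [0.000, -5.000]] (det J = -50.000).
Solving J·Δ = −F gives Δ = (-0.555, -0.200).
Then the next iterate is (x, y)₁ = (0.945, 1.800).
Round to (0.945, 1.800) and repeat: F = (1.50687, -0.080), J = [[5.914, 5.38605], [0.000, -4.200]].
Δ = (-0.237, -0.019), so (x, y)₂ = (0.708, 1.781).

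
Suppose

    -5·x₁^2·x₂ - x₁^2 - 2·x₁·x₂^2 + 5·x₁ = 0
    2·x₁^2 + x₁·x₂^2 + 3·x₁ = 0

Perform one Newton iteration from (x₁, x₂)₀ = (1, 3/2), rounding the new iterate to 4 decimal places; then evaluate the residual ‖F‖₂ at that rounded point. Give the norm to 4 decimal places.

At (1, 3/2): F = (-8.0000, 7.2500).
Jacobian J = [[-10·x₁·x₂ - 2·x₁ - 2·x₂^2 + 5, -5·x₁^2 - 4·x₁·x₂], [4·x₁ + x₂^2 + 3, 2·x₁·x₂]].
At the point, J = [[-16.5000, -11.0000], [9.2500, 3.0000]] (det J = 52.2500).
Solving J·Δ = −F gives Δ = (-1.0670, 0.8732).
Then the next iterate is (x₁, x₂)₁ = (-0.0670, 2.3732).
Re-evaluating at (-0.0670, 2.3732): F = (0.361943, -0.569371), so ‖F‖₂ = 0.6747.

0.6747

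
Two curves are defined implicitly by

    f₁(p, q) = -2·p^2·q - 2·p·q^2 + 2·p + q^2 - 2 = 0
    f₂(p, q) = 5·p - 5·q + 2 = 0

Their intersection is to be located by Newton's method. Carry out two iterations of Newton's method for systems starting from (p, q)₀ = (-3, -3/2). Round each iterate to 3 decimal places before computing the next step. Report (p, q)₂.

At (-3, -3/2): F = (34.750, -5.500).
Jacobian J = [[-4·p·q - 2·q^2 + 2, -2·p^2 - 4·p·q + 2·q], [5, -5]].
At the point, J = [[-20.500, -39.000], [5.000, -5.000]] (det J = 297.500).
Solving J·Δ = −F gives Δ = (1.305, 0.205).
Then the next iterate is (p, q)₁ = (-1.695, -1.295).
Round to (-1.695, -1.295) and repeat: F = (9.41327, 0.000), J = [[-10.13415, -17.11615], [5.000, -5.000]].
Δ = (0.345, 0.345), so (p, q)₂ = (-1.350, -0.950).

(-1.350, -0.950)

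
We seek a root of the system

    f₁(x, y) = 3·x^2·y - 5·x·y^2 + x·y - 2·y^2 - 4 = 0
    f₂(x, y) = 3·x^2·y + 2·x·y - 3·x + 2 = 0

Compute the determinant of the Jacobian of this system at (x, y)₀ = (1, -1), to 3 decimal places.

138.000

J = [[6·x·y - 5·y^2 + y, 3·x^2 - 10·x·y + x - 4·y], [6·x·y + 2·y - 3, 3·x^2 + 2·x]].
At the point, J = [[-12.000, 18.000], [-11.000, 5.000]].
det J = 138.000.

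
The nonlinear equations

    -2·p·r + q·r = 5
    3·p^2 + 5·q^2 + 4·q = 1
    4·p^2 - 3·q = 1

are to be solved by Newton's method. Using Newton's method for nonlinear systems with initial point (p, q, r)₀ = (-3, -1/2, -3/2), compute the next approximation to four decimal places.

(-1.6917, 1.2000, 0.6591)

At (-3, -1/2, -3/2): F = (-13.2500, 25.2500, 36.5000).
Jacobian J = [[-2·r, r, -2·p + q], [6·p, 10·q + 4, 0], [8·p, -3, 0]].
At the point, J = [[3.0000, -1.5000, 5.5000], [-18.0000, -1.0000, 0.0000], [-24.0000, -3.0000, 0.0000]] (det J = 165.0000).
Solving J·Δ = −F gives Δ = (1.3083, 1.7000, 2.1591).
Then the next iterate is (p, q, r)₁ = (-1.6917, 1.2000, 0.6591).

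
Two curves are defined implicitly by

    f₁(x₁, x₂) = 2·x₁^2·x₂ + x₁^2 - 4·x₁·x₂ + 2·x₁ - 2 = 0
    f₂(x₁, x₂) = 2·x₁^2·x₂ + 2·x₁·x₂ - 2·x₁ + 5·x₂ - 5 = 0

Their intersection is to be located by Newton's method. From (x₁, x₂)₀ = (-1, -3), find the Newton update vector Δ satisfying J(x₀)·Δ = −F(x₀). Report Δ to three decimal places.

At (-1, -3): F = (-21.000, -18.000).
Jacobian J = [[4·x₁·x₂ + 2·x₁ - 4·x₂ + 2, 2·x₁^2 - 4·x₁], [4·x₁·x₂ + 2·x₂ - 2, 2·x₁^2 + 2·x₁ + 5]].
At the point, J = [[24.000, 6.000], [4.000, 5.000]] (det J = 96.000).
Solving J·Δ = −F gives Δ = (-0.031, 3.625).

(-0.031, 3.625)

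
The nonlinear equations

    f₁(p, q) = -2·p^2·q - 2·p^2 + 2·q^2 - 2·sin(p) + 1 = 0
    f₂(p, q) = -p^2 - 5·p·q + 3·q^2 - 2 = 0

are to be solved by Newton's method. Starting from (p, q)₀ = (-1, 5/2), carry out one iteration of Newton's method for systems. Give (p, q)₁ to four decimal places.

At (-1, 5/2): F = (8.182942, 28.2500).
Jacobian J = [[-4·p·q - 4·p - 2·cos(p), -2·p^2 + 4·q], [-2·p - 5·q, -5·p + 6·q]].
At the point, J = [[12.919395, 8.0000], [-10.5000, 20.0000]] (det J = 342.387908).
Solving J·Δ = −F gives Δ = (0.1821, -1.3169).
Then the next iterate is (p, q)₁ = (-0.8179, 1.1831).

(-0.8179, 1.1831)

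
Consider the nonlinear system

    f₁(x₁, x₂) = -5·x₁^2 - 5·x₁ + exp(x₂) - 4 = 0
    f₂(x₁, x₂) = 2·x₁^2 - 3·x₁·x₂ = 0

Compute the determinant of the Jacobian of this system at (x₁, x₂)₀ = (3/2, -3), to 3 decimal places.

89.253

J = [[-10·x₁ - 5, exp(x₂)], [4·x₁ - 3·x₂, -3·x₁]].
At the point, J = [[-20.000, 0.04979], [15.000, -4.500]].
det J = 89.253.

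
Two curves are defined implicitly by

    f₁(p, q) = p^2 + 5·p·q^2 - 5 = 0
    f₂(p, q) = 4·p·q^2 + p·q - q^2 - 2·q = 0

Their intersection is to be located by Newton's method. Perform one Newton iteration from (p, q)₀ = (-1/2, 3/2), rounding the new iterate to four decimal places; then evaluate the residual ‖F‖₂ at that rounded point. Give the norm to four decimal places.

1.6615

At (-1/2, 3/2): F = (-10.3750, -10.5000).
Jacobian J = [[2·p + 5·q^2, 10·p·q], [4·q^2 + q, 8·p·q + p - 2·q - 2]].
At the point, J = [[10.2500, -7.5000], [10.5000, -11.5000]] (det J = -39.1250).
Solving J·Δ = −F gives Δ = (1.0367, 0.0335).
Then the next iterate is (p, q)₁ = (0.5367, 1.5335).
Re-evaluating at (0.5367, 1.5335): F = (1.598625, 0.452870), so ‖F‖₂ = 1.6615.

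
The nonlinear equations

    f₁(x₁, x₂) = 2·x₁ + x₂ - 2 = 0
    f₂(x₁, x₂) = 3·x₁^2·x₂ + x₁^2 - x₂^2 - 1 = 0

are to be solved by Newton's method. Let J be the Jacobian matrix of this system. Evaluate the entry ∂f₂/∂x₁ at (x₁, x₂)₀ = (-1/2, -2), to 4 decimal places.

5.0000

∂f₂/∂x₁ = 6·x₁·x₂ + 2·x₁.
At (-1/2, -2) this is 5.0000.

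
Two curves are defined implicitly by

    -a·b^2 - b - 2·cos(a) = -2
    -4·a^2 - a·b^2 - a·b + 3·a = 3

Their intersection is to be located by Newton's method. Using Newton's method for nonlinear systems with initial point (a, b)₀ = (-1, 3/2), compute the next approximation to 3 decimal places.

(-0.366, 1.913)

At (-1, 3/2): F = (1.66940, -6.250).
Jacobian J = [[-b^2 + 2·sin(a), -2·a·b - 1], [-8·a - b^2 - b + 3, -2·a·b - a]].
At the point, J = [[-3.93294, 2.000], [7.250, 4.000]] (det J = -30.23177).
Solving J·Δ = −F gives Δ = (0.634, 0.413).
Then the next iterate is (a, b)₁ = (-0.366, 1.913).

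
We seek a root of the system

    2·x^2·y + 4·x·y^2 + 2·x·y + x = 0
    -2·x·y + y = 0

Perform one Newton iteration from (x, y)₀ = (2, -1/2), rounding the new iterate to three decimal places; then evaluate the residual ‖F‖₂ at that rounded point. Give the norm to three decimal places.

At (2, -1/2): F = (-2.000, 1.500).
Jacobian J = [[4·x·y + 4·y^2 + 2·y + 1, 2·x^2 + 8·x·y + 2·x], [-2·y, -2·x + 1]].
At the point, J = [[-3.000, 4.000], [1.000, -3.000]] (det J = 5.000).
Solving J·Δ = −F gives Δ = (0.000, 0.500).
Then the next iterate is (x, y)₁ = (2.000, 0.000).
Re-evaluating at (2.000, 0.000): F = (2.000, 0.000), so ‖F‖₂ = 2.000.

2.000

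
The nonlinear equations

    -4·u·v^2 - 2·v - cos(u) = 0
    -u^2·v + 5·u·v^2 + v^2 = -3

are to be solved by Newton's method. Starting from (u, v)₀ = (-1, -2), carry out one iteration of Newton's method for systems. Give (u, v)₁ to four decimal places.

At (-1, -2): F = (19.459698, -11.0000).
Jacobian J = [[-4·v^2 + sin(u), -8·u·v - 2], [-2·u·v + 5·v^2, -u^2 + 10·u·v + 2·v]].
At the point, J = [[-16.841471, -18.0000], [16.0000, 15.0000]] (det J = 35.377935).
Solving J·Δ = −F gives Δ = (-2.6541, 3.5643).
Then the next iterate is (u, v)₁ = (-3.6541, 1.5643).

(-3.6541, 1.5643)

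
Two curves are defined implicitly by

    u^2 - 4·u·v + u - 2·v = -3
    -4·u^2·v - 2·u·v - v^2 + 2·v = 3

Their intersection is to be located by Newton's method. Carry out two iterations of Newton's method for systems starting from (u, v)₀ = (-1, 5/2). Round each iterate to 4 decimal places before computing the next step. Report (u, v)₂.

At (-1, 5/2): F = (8.0000, -9.2500).
Jacobian J = [[2·u - 4·v + 1, -4·u - 2], [-8·u·v - 2·v, -4·u^2 - 2·u - 2·v + 2]].
At the point, J = [[-11.0000, 2.0000], [15.0000, -5.0000]] (det J = 25.0000).
Solving J·Δ = −F gives Δ = (0.8600, 0.7300).
Then the next iterate is (u, v)₁ = (-0.1400, 3.2300).
Round to (-0.1400, 3.2300) and repeat: F = (-1.7716, -6.321732), J = [[-12.2000, -1.4400], [-2.8424, -4.2584]].
Δ = (0.0326, -1.5063), so (u, v)₂ = (-0.1074, 1.7237).

(-0.1074, 1.7237)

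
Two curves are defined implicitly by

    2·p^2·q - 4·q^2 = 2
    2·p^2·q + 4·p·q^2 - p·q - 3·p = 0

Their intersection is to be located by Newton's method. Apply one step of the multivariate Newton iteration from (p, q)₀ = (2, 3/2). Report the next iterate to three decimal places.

At (2, 3/2): F = (1.000, 21.000).
Jacobian J = [[4·p·q, 2·p^2 - 8·q], [4·p·q + 4·q^2 - q - 3, 2·p^2 + 8·p·q - p]].
At the point, J = [[12.000, -4.000], [16.500, 30.000]] (det J = 426.000).
Solving J·Δ = −F gives Δ = (-0.268, -0.553).
Then the next iterate is (p, q)₁ = (1.732, 0.947).

(1.732, 0.947)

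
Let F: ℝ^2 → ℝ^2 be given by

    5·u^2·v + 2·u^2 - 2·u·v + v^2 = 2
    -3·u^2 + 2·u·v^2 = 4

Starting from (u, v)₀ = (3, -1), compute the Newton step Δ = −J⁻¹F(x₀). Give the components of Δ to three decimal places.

(-1.517, -0.061)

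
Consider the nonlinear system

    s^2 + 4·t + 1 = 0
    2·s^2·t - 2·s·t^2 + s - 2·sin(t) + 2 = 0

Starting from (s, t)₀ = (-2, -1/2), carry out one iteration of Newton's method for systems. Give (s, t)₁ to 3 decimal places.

At (-2, -1/2): F = (3.000, -2.04115).
Jacobian J = [[2·s, 4], [4·s·t - 2·t^2 + 1, 2·s^2 - 4·s·t - 2·cos(t)]].
At the point, J = [[-4.000, 4.000], [4.500, 2.24483]] (det J = -26.97934).
Solving J·Δ = −F gives Δ = (0.552, -0.198).
Then the next iterate is (s, t)₁ = (-1.448, -0.698).

(-1.448, -0.698)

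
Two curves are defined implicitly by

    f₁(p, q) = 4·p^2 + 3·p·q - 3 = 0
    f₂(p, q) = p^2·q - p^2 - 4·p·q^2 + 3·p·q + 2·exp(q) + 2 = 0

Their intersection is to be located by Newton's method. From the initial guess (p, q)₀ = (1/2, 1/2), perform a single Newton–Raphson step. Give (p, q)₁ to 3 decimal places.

(1.213, -1.279)

At (1/2, 1/2): F = (-1.250, 5.42244).
Jacobian J = [[8·p + 3·q, 3·p], [2·p·q - 2·p - 4·q^2 + 3·q, p^2 - 8·p·q + 3·p + 2·exp(q)]].
At the point, J = [[5.500, 1.500], [0.000, 3.04744]] (det J = 16.76093).
Solving J·Δ = −F gives Δ = (0.713, -1.779).
Then the next iterate is (p, q)₁ = (1.213, -1.279).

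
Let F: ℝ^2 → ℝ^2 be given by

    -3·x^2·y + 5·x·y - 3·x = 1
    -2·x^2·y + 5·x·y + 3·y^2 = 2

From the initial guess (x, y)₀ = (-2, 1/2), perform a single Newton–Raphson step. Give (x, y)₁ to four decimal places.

At (-2, 1/2): F = (-6.0000, -10.2500).
Jacobian J = [[-6·x·y + 5·y - 3, -3·x^2 + 5·x], [-4·x·y + 5·y, -2·x^2 + 5·x + 6·y]].
At the point, J = [[5.5000, -22.0000], [6.5000, -15.0000]] (det J = 60.5000).
Solving J·Δ = −F gives Δ = (2.2397, 0.2872).
Then the next iterate is (x, y)₁ = (0.2397, 0.7872).

(0.2397, 0.7872)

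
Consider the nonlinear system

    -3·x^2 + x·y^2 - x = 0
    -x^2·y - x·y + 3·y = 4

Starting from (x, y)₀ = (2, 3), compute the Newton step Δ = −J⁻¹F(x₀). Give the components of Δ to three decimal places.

At (2, 3): F = (4.000, -13.000).
Jacobian J = [[-6·x + y^2 - 1, 2·x·y], [-2·x·y - y, -x^2 - x + 3]].
At the point, J = [[-4.000, 12.000], [-15.000, -3.000]] (det J = 192.000).
Solving J·Δ = −F gives Δ = (-0.750, -0.583).

(-0.750, -0.583)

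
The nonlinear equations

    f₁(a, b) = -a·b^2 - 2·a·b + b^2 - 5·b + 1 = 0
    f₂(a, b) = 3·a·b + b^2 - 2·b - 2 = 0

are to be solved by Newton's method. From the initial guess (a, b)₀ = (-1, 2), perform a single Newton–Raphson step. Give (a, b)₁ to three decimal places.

(0.682, 4.091)

At (-1, 2): F = (3.000, -8.000).
Jacobian J = [[-b^2 - 2·b, -2·a·b - 2·a + 2·b - 5], [3·b, 3·a + 2·b - 2]].
At the point, J = [[-8.000, 5.000], [6.000, -1.000]] (det J = -22.000).
Solving J·Δ = −F gives Δ = (1.682, 2.091).
Then the next iterate is (a, b)₁ = (0.682, 4.091).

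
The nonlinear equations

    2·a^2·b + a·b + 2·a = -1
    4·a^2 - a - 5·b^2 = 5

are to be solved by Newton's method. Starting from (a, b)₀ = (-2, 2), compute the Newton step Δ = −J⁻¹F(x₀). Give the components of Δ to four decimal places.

At (-2, 2): F = (9.0000, -7.0000).
Jacobian J = [[4·a·b + b + 2, 2·a^2 + a], [8·a - 1, -10·b]].
At the point, J = [[-12.0000, 6.0000], [-17.0000, -20.0000]] (det J = 342.0000).
Solving J·Δ = −F gives Δ = (0.4035, -0.6930).

(0.4035, -0.6930)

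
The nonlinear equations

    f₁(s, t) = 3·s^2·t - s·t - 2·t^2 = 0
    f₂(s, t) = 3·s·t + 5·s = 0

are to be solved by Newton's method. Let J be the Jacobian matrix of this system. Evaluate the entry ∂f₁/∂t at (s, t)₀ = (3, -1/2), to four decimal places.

26.0000

∂f₁/∂t = 3·s^2 - s - 4·t.
At (3, -1/2) this is 26.0000.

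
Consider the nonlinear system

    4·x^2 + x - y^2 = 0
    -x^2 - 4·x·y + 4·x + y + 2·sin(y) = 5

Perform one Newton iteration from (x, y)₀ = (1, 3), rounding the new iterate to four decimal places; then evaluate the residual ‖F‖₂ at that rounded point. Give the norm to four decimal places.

3.4037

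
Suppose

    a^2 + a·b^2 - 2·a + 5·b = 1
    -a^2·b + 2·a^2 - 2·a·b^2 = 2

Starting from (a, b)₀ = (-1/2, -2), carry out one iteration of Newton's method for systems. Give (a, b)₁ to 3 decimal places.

(-0.863, -0.270)

At (-1/2, -2): F = (-11.750, 3.000).
Jacobian J = [[2·a + b^2 - 2, 2·a·b + 5], [-2·a·b + 4·a - 2·b^2, -a^2 - 4·a·b]].
At the point, J = [[1.000, 7.000], [-12.000, -4.250]] (det J = 79.750).
Solving J·Δ = −F gives Δ = (-0.363, 1.730).
Then the next iterate is (a, b)₁ = (-0.863, -0.270).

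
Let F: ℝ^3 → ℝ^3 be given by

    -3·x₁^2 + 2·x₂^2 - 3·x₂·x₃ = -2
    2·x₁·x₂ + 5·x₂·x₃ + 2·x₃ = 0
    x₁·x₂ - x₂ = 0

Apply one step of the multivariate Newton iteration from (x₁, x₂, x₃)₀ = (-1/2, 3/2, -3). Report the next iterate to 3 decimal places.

(0.014, 0.514, -1.664)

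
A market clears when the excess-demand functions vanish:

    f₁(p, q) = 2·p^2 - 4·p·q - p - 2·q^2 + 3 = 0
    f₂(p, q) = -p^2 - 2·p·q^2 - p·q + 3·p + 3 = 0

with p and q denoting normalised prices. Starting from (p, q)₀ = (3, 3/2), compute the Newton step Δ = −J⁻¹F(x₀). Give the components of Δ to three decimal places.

(-0.657, -0.433)

At (3, 3/2): F = (-4.500, -15.000).
Jacobian J = [[4·p - 4·q - 1, -4·p - 4·q], [-2·p - 2·q^2 - q + 3, -4·p·q - p]].
At the point, J = [[5.000, -18.000], [-9.000, -21.000]] (det J = -267.000).
Solving J·Δ = −F gives Δ = (-0.657, -0.433).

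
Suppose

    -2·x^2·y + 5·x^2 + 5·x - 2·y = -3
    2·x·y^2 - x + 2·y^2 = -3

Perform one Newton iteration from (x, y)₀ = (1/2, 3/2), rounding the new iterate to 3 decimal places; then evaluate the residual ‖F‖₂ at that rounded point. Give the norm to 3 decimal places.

4.138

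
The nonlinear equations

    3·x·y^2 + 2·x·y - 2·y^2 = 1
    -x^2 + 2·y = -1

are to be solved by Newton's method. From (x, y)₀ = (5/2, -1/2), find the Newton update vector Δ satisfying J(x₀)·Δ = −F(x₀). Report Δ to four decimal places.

At (5/2, -1/2): F = (-2.1250, -6.2500).
Jacobian J = [[3·y^2 + 2·y, 6·x·y + 2·x - 4·y], [-2·x, 2]].
At the point, J = [[-0.2500, -0.5000], [-5.0000, 2.0000]] (det J = -3.0000).
Solving J·Δ = −F gives Δ = (-2.4583, -3.0208).

(-2.4583, -3.0208)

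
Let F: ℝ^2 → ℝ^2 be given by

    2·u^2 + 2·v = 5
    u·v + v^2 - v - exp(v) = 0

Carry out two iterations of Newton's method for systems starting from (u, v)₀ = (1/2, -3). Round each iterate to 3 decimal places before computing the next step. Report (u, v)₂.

(3.928, -1.945)

At (1/2, -3): F = (-10.500, 10.45021).
Jacobian J = [[4·u, 2], [v, u + 2·v - exp(v) - 1]].
At the point, J = [[2.000, 2.000], [-3.000, -6.54979]] (det J = -7.09957).
Solving J·Δ = −F gives Δ = (6.743, -1.493).
Then the next iterate is (u, v)₁ = (7.243, -4.493).
Round to (7.243, -4.493) and repeat: F = (90.93610, -7.87394), J = [[28.972, 2.000], [-4.493, -2.75419]].
Δ = (-3.315, 2.548), so (u, v)₂ = (3.928, -1.945).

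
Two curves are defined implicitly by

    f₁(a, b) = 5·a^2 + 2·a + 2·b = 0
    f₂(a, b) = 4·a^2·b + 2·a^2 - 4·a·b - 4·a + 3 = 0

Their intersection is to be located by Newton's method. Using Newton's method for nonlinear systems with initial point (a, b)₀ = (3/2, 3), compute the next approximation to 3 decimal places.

(41.250, -345.000)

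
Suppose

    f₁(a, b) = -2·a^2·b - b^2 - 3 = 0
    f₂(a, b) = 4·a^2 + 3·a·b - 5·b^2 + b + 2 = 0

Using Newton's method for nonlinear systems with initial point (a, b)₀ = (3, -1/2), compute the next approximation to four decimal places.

(1.6751, -0.6294)

At (3, -1/2): F = (5.7500, 31.7500).
Jacobian J = [[-4·a·b, -2·a^2 - 2·b], [8·a + 3·b, 3·a - 10·b + 1]].
At the point, J = [[6.0000, -17.0000], [22.5000, 15.0000]] (det J = 472.5000).
Solving J·Δ = −F gives Δ = (-1.3249, -0.1294).
Then the next iterate is (a, b)₁ = (1.6751, -0.6294).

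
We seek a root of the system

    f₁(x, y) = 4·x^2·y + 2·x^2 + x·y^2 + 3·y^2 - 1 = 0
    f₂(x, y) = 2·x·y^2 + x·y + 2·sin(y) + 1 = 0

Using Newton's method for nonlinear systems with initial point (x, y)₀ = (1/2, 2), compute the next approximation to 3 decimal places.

(-0.113, 1.538)

At (1/2, 2): F = (15.500, 7.81859).
Jacobian J = [[8·x·y + 4·x + y^2, 4·x^2 + 2·x·y + 6·y], [2·y^2 + y, 4·x·y + x + 2·cos(y)]].
At the point, J = [[14.000, 15.000], [10.000, 3.66771]] (det J = -98.65211).
Solving J·Δ = −F gives Δ = (-0.613, -0.462).
Then the next iterate is (x, y)₁ = (-0.113, 1.538).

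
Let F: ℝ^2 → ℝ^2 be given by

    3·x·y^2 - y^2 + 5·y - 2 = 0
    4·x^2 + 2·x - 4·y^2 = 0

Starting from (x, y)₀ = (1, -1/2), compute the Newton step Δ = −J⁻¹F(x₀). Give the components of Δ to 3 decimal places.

At (1, -1/2): F = (-4.000, 5.000).
Jacobian J = [[3·y^2, 6·x·y - 2·y + 5], [8·x + 2, -8·y]].
At the point, J = [[0.750, 3.000], [10.000, 4.000]] (det J = -27.000).
Solving J·Δ = −F gives Δ = (-1.148, 1.620).

(-1.148, 1.620)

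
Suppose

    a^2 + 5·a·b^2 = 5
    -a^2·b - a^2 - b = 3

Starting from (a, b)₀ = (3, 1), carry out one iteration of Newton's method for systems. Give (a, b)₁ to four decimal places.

At (3, 1): F = (19.0000, -22.0000).
Jacobian J = [[2·a + 5·b^2, 10·a·b], [-2·a·b - 2·a, -a^2 - 1]].
At the point, J = [[11.0000, 30.0000], [-12.0000, -10.0000]] (det J = 250.0000).
Solving J·Δ = −F gives Δ = (-1.8800, 0.0560).
Then the next iterate is (a, b)₁ = (1.1200, 1.0560).

(1.1200, 1.0560)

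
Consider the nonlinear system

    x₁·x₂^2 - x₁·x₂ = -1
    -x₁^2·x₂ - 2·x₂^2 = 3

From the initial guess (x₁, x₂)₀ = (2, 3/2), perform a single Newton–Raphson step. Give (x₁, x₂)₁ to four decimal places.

At (2, 3/2): F = (2.5000, -13.5000).
Jacobian J = [[x₂^2 - x₂, 2·x₁·x₂ - x₁], [-2·x₁·x₂, -x₁^2 - 4·x₂]].
At the point, J = [[0.7500, 4.0000], [-6.0000, -10.0000]] (det J = 16.5000).
Solving J·Δ = −F gives Δ = (-1.7576, -0.2955).
Then the next iterate is (x₁, x₂)₁ = (0.2424, 1.2045).

(0.2424, 1.2045)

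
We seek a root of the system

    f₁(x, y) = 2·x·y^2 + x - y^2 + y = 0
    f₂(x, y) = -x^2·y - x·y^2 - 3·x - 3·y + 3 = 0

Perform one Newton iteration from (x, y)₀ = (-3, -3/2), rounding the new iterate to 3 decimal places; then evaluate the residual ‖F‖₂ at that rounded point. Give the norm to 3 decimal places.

At (-3, -3/2): F = (-20.250, 36.750).
Jacobian J = [[2·y^2 + 1, 4·x·y - 2·y + 1], [-2·x·y - y^2 - 3, -x^2 - 2·x·y - 3]].
At the point, J = [[5.500, 22.000], [-14.250, -21.000]] (det J = 198.000).
Solving J·Δ = −F gives Δ = (1.936, 0.437).
Then the next iterate is (x, y)₁ = (-1.064, -1.063).
Re-evaluating at (-1.064, -1.063): F = (-5.66154, 11.78671), so ‖F‖₂ = 13.076.

13.076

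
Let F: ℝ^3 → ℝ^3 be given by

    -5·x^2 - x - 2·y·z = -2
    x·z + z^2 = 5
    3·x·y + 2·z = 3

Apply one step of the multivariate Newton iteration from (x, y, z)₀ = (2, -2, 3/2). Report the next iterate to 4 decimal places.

At (2, -2, 3/2): F = (-14.0000, 0.2500, -12.0000).
Jacobian J = [[-10·x - 1, -2·z, -2·y], [z, 0, x + 2·z], [3·y, 3·x, 2]].
At the point, J = [[-21.0000, -3.0000, 4.0000], [1.5000, 0.0000, 5.0000], [-6.0000, 6.0000, 2.0000]] (det J = 765.0000).
Solving J·Δ = −F gives Δ = (-0.7941, 1.1431, 0.1882).
Then the next iterate is (x, y, z)₁ = (1.2059, -0.8569, 1.6882).

(1.2059, -0.8569, 1.6882)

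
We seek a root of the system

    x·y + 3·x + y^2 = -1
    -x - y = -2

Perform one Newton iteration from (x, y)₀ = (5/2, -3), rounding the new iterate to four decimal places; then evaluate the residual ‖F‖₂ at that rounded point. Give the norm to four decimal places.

7.1429

At (5/2, -3): F = (10.0000, 2.5000).
Jacobian J = [[y + 3, x + 2·y], [-1, -1]].
At the point, J = [[0.0000, -3.5000], [-1.0000, -1.0000]] (det J = -3.5000).
Solving J·Δ = −F gives Δ = (-0.3571, 2.8571).
Then the next iterate is (x, y)₁ = (2.1429, -0.1429).
Re-evaluating at (2.1429, -0.1429): F = (7.1429, 0.0000), so ‖F‖₂ = 7.1429.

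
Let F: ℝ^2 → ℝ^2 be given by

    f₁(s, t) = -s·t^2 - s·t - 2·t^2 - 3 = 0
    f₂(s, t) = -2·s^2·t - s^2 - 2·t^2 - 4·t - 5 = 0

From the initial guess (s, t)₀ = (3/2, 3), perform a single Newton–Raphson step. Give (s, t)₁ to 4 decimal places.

(-0.0116, 2.0728)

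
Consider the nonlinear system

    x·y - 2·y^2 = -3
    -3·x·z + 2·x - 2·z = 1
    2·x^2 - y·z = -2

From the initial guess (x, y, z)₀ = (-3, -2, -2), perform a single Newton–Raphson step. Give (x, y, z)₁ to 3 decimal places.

At (-3, -2, -2): F = (1.000, -21.000, 16.000).
Jacobian J = [[y, x - 4·y, 0], [-3·z + 2, 0, -3·x - 2], [4·x, -z, -y]].
At the point, J = [[-2.000, 5.000, 0.000], [8.000, 0.000, 7.000], [-12.000, 2.000, 2.000]] (det J = -472.000).
Solving J·Δ = −F gives Δ = (1.602, 0.441, 1.169).
Then the next iterate is (x, y, z)₁ = (-1.398, -1.559, -0.831).

(-1.398, -1.559, -0.831)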